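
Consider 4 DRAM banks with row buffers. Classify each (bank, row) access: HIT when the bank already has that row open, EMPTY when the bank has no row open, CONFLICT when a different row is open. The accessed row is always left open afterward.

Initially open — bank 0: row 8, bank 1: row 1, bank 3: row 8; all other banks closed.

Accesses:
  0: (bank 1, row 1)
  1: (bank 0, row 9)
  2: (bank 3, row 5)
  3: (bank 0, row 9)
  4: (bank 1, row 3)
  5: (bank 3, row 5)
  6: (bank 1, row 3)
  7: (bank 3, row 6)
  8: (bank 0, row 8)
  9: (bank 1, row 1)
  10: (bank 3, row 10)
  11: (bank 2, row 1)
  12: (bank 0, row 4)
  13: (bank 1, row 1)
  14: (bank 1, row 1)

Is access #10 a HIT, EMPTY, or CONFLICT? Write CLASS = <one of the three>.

CLASS = CONFLICT

0: bank 1 row 1 — prev 1 → HIT
1: bank 0 row 9 — prev 8 → CONFLICT
2: bank 3 row 5 — prev 8 → CONFLICT
3: bank 0 row 9 — prev 9 → HIT
4: bank 1 row 3 — prev 1 → CONFLICT
5: bank 3 row 5 — prev 5 → HIT
6: bank 1 row 3 — prev 3 → HIT
7: bank 3 row 6 — prev 5 → CONFLICT
8: bank 0 row 8 — prev 9 → CONFLICT
9: bank 1 row 1 — prev 3 → CONFLICT
10: bank 3 row 10 — prev 6 → CONFLICT
11: bank 2 row 1 — prev None → EMPTY
12: bank 0 row 4 — prev 8 → CONFLICT
13: bank 1 row 1 — prev 1 → HIT
14: bank 1 row 1 — prev 1 → HIT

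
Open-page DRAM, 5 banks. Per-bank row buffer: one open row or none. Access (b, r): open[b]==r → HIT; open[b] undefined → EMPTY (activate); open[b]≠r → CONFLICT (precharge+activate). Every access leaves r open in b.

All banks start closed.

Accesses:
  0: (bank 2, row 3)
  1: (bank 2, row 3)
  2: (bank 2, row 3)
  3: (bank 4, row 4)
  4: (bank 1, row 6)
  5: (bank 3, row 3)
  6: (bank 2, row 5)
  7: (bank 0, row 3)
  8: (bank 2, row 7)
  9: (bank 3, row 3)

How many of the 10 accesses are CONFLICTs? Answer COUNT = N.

  [0] b2 r3: no row ⇒ E
  [1] b2 r3: had r3 ⇒ H
  [2] b2 r3: had r3 ⇒ H
  [3] b4 r4: no row ⇒ E
  [4] b1 r6: no row ⇒ E
  [5] b3 r3: no row ⇒ E
  [6] b2 r5: had r3 ⇒ C
  [7] b0 r3: no row ⇒ E
  [8] b2 r7: had r5 ⇒ C
  [9] b3 r3: had r3 ⇒ H

COUNT = 2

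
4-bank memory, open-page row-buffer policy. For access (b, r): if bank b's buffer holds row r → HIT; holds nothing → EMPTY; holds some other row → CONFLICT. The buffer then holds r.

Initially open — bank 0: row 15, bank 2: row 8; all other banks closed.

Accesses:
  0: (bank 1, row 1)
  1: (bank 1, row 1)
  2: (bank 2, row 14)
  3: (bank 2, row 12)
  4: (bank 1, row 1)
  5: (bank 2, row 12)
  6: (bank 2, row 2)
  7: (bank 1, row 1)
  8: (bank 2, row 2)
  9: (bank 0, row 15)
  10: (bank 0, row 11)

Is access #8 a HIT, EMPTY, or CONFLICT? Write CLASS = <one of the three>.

#0 (1,1) E
#1 (1,1) H  (was 1)
#2 (2,14) C  (was 8)
#3 (2,12) C  (was 14)
#4 (1,1) H  (was 1)
#5 (2,12) H  (was 12)
#6 (2,2) C  (was 12)
#7 (1,1) H  (was 1)
#8 (2,2) H  (was 2)
#9 (0,15) H  (was 15)
#10 (0,11) C  (was 15)

CLASS = HIT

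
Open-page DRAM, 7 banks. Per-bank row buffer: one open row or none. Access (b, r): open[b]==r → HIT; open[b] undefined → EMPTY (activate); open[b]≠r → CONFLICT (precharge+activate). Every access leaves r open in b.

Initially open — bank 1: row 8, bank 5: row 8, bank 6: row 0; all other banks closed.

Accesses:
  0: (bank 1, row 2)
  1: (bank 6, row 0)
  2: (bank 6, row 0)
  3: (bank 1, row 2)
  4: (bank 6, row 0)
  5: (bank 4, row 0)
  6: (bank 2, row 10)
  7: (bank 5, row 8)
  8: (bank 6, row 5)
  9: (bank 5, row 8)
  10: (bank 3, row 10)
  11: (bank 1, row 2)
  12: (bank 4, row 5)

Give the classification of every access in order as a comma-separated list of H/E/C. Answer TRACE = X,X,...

  [0] b1 r2: had r8 ⇒ C
  [1] b6 r0: had r0 ⇒ H
  [2] b6 r0: had r0 ⇒ H
  [3] b1 r2: had r2 ⇒ H
  [4] b6 r0: had r0 ⇒ H
  [5] b4 r0: no row ⇒ E
  [6] b2 r10: no row ⇒ E
  [7] b5 r8: had r8 ⇒ H
  [8] b6 r5: had r0 ⇒ C
  [9] b5 r8: had r8 ⇒ H
  [10] b3 r10: no row ⇒ E
  [11] b1 r2: had r2 ⇒ H
  [12] b4 r5: had r0 ⇒ C

TRACE = C,H,H,H,H,E,E,H,C,H,E,H,C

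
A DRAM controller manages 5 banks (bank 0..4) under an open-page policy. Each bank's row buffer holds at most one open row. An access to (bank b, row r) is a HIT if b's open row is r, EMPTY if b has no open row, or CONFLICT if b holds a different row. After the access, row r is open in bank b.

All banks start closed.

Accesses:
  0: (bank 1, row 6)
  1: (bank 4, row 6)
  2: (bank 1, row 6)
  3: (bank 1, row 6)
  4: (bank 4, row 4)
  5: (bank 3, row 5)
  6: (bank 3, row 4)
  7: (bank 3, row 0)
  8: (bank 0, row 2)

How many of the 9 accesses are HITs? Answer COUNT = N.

COUNT = 2

0: bank 1 row 6 — prev None → EMPTY
1: bank 4 row 6 — prev None → EMPTY
2: bank 1 row 6 — prev 6 → HIT
3: bank 1 row 6 — prev 6 → HIT
4: bank 4 row 4 — prev 6 → CONFLICT
5: bank 3 row 5 — prev None → EMPTY
6: bank 3 row 4 — prev 5 → CONFLICT
7: bank 3 row 0 — prev 4 → CONFLICT
8: bank 0 row 2 — prev None → EMPTY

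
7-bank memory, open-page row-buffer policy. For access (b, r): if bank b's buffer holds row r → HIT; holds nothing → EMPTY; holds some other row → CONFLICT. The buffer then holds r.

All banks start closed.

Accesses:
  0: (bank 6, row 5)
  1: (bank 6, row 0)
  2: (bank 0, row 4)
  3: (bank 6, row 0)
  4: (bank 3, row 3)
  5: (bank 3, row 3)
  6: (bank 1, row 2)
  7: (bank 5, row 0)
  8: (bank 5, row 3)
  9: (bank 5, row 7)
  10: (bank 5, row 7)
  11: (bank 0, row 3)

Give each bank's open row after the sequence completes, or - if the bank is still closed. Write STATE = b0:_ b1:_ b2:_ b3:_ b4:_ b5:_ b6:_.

#0 (6,5) E
#1 (6,0) C  (was 5)
#2 (0,4) E
#3 (6,0) H  (was 0)
#4 (3,3) E
#5 (3,3) H  (was 3)
#6 (1,2) E
#7 (5,0) E
#8 (5,3) C  (was 0)
#9 (5,7) C  (was 3)
#10 (5,7) H  (was 7)
#11 (0,3) C  (was 4)

STATE = b0:3 b1:2 b2:- b3:3 b4:- b5:7 b6:0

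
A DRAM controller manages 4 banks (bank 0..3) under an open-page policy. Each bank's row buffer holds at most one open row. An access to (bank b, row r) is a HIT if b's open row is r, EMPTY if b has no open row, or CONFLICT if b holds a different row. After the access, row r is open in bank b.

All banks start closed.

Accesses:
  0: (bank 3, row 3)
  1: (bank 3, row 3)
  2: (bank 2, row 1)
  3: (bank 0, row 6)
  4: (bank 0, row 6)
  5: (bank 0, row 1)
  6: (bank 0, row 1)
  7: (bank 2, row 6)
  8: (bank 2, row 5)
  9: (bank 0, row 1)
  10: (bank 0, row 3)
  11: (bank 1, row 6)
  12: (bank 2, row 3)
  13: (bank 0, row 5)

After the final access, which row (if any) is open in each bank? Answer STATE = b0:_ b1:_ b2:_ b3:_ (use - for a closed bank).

STATE = b0:5 b1:6 b2:3 b3:3

  [0] b3 r3: no row ⇒ E
  [1] b3 r3: had r3 ⇒ H
  [2] b2 r1: no row ⇒ E
  [3] b0 r6: no row ⇒ E
  [4] b0 r6: had r6 ⇒ H
  [5] b0 r1: had r6 ⇒ C
  [6] b0 r1: had r1 ⇒ H
  [7] b2 r6: had r1 ⇒ C
  [8] b2 r5: had r6 ⇒ C
  [9] b0 r1: had r1 ⇒ H
  [10] b0 r3: had r1 ⇒ C
  [11] b1 r6: no row ⇒ E
  [12] b2 r3: had r5 ⇒ C
  [13] b0 r5: had r3 ⇒ C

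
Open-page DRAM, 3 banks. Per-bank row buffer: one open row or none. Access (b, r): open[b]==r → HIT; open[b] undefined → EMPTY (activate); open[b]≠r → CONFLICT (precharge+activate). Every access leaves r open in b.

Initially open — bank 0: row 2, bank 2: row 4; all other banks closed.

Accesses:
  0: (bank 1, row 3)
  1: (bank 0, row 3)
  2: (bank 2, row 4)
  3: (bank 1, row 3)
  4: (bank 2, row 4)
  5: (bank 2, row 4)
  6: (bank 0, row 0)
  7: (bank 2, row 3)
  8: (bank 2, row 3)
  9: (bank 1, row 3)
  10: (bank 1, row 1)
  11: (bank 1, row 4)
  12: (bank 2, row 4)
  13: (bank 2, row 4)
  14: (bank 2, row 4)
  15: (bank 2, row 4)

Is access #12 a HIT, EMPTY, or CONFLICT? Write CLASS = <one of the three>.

step 0: bank1 None->3 [EMPTY]
step 1: bank0 2->3 [CONFLICT]
step 2: bank2 4->4 [HIT]
step 3: bank1 3->3 [HIT]
step 4: bank2 4->4 [HIT]
step 5: bank2 4->4 [HIT]
step 6: bank0 3->0 [CONFLICT]
step 7: bank2 4->3 [CONFLICT]
step 8: bank2 3->3 [HIT]
step 9: bank1 3->3 [HIT]
step 10: bank1 3->1 [CONFLICT]
step 11: bank1 1->4 [CONFLICT]
step 12: bank2 3->4 [CONFLICT]
step 13: bank2 4->4 [HIT]
step 14: bank2 4->4 [HIT]
step 15: bank2 4->4 [HIT]

CLASS = CONFLICT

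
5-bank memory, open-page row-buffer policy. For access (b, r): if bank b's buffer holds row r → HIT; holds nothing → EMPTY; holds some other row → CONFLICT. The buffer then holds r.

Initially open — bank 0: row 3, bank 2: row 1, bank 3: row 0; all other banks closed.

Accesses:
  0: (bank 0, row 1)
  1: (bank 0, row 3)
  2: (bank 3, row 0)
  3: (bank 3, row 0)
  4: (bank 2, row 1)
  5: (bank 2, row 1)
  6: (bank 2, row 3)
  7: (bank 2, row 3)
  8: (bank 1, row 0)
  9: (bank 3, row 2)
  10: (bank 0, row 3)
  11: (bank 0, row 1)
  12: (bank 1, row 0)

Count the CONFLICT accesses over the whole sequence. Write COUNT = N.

0: bank 0 row 1 — prev 3 → CONFLICT
1: bank 0 row 3 — prev 1 → CONFLICT
2: bank 3 row 0 — prev 0 → HIT
3: bank 3 row 0 — prev 0 → HIT
4: bank 2 row 1 — prev 1 → HIT
5: bank 2 row 1 — prev 1 → HIT
6: bank 2 row 3 — prev 1 → CONFLICT
7: bank 2 row 3 — prev 3 → HIT
8: bank 1 row 0 — prev None → EMPTY
9: bank 3 row 2 — prev 0 → CONFLICT
10: bank 0 row 3 — prev 3 → HIT
11: bank 0 row 1 — prev 3 → CONFLICT
12: bank 1 row 0 — prev 0 → HIT

COUNT = 5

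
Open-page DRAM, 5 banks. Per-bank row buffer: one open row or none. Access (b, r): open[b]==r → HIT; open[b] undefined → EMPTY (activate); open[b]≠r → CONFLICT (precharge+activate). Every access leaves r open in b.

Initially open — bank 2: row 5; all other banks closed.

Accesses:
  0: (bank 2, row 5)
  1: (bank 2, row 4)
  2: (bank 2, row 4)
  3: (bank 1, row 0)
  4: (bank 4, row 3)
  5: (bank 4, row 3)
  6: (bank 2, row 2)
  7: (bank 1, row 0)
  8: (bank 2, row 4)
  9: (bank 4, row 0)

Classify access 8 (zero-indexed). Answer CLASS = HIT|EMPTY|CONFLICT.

CLASS = CONFLICT

  [0] b2 r5: had r5 ⇒ H
  [1] b2 r4: had r5 ⇒ C
  [2] b2 r4: had r4 ⇒ H
  [3] b1 r0: no row ⇒ E
  [4] b4 r3: no row ⇒ E
  [5] b4 r3: had r3 ⇒ H
  [6] b2 r2: had r4 ⇒ C
  [7] b1 r0: had r0 ⇒ H
  [8] b2 r4: had r2 ⇒ C
  [9] b4 r0: had r3 ⇒ C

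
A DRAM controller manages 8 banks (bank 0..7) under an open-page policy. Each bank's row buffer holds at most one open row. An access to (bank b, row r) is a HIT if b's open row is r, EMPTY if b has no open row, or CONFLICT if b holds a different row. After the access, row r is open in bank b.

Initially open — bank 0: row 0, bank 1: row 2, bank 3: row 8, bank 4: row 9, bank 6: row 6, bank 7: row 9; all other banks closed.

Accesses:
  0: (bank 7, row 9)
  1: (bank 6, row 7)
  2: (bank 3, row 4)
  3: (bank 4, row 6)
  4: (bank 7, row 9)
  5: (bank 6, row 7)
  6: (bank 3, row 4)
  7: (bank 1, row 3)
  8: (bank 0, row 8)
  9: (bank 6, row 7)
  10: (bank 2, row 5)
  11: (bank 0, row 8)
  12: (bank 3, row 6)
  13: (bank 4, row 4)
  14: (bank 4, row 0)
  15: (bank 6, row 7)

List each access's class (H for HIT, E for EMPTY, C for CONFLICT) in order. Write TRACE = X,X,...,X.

  [0] b7 r9: had r9 ⇒ H
  [1] b6 r7: had r6 ⇒ C
  [2] b3 r4: had r8 ⇒ C
  [3] b4 r6: had r9 ⇒ C
  [4] b7 r9: had r9 ⇒ H
  [5] b6 r7: had r7 ⇒ H
  [6] b3 r4: had r4 ⇒ H
  [7] b1 r3: had r2 ⇒ C
  [8] b0 r8: had r0 ⇒ C
  [9] b6 r7: had r7 ⇒ H
  [10] b2 r5: no row ⇒ E
  [11] b0 r8: had r8 ⇒ H
  [12] b3 r6: had r4 ⇒ C
  [13] b4 r4: had r6 ⇒ C
  [14] b4 r0: had r4 ⇒ C
  [15] b6 r7: had r7 ⇒ H

TRACE = H,C,C,C,H,H,H,C,C,H,E,H,C,C,C,H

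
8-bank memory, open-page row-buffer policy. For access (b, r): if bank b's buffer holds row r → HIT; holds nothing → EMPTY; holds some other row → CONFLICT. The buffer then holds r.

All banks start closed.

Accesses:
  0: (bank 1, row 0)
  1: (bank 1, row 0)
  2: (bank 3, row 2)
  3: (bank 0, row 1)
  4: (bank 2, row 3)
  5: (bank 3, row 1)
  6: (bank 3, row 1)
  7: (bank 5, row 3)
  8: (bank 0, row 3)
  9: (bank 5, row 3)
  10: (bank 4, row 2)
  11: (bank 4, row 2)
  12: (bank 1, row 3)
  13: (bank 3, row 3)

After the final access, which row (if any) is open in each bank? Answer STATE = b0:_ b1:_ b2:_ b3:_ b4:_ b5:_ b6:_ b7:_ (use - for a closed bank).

STATE = b0:3 b1:3 b2:3 b3:3 b4:2 b5:3 b6:- b7:-

  [0] b1 r0: no row ⇒ E
  [1] b1 r0: had r0 ⇒ H
  [2] b3 r2: no row ⇒ E
  [3] b0 r1: no row ⇒ E
  [4] b2 r3: no row ⇒ E
  [5] b3 r1: had r2 ⇒ C
  [6] b3 r1: had r1 ⇒ H
  [7] b5 r3: no row ⇒ E
  [8] b0 r3: had r1 ⇒ C
  [9] b5 r3: had r3 ⇒ H
  [10] b4 r2: no row ⇒ E
  [11] b4 r2: had r2 ⇒ H
  [12] b1 r3: had r0 ⇒ C
  [13] b3 r3: had r1 ⇒ C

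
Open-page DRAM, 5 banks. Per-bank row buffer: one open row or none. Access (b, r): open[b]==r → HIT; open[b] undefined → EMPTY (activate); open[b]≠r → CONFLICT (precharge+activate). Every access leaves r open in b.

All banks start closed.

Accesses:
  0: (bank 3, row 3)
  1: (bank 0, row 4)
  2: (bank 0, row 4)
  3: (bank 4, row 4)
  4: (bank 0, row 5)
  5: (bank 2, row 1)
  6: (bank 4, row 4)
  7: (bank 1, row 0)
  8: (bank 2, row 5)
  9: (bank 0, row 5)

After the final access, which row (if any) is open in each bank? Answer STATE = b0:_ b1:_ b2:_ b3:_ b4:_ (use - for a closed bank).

STATE = b0:5 b1:0 b2:5 b3:3 b4:4

0: bank 3 row 3 — prev None → EMPTY
1: bank 0 row 4 — prev None → EMPTY
2: bank 0 row 4 — prev 4 → HIT
3: bank 4 row 4 — prev None → EMPTY
4: bank 0 row 5 — prev 4 → CONFLICT
5: bank 2 row 1 — prev None → EMPTY
6: bank 4 row 4 — prev 4 → HIT
7: bank 1 row 0 — prev None → EMPTY
8: bank 2 row 5 — prev 1 → CONFLICT
9: bank 0 row 5 — prev 5 → HIT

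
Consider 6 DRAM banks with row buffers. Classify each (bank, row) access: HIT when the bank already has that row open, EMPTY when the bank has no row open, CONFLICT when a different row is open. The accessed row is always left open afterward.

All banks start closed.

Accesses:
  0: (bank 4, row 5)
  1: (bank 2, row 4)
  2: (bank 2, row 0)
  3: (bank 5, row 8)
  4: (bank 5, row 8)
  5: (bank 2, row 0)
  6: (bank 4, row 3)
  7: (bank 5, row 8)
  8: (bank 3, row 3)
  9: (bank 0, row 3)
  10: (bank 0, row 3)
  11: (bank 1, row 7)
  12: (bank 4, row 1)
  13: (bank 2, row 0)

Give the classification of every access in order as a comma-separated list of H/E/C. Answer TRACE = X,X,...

step 0: bank4 None->5 [EMPTY]
step 1: bank2 None->4 [EMPTY]
step 2: bank2 4->0 [CONFLICT]
step 3: bank5 None->8 [EMPTY]
step 4: bank5 8->8 [HIT]
step 5: bank2 0->0 [HIT]
step 6: bank4 5->3 [CONFLICT]
step 7: bank5 8->8 [HIT]
step 8: bank3 None->3 [EMPTY]
step 9: bank0 None->3 [EMPTY]
step 10: bank0 3->3 [HIT]
step 11: bank1 None->7 [EMPTY]
step 12: bank4 3->1 [CONFLICT]
step 13: bank2 0->0 [HIT]

TRACE = E,E,C,E,H,H,C,H,E,E,H,E,C,H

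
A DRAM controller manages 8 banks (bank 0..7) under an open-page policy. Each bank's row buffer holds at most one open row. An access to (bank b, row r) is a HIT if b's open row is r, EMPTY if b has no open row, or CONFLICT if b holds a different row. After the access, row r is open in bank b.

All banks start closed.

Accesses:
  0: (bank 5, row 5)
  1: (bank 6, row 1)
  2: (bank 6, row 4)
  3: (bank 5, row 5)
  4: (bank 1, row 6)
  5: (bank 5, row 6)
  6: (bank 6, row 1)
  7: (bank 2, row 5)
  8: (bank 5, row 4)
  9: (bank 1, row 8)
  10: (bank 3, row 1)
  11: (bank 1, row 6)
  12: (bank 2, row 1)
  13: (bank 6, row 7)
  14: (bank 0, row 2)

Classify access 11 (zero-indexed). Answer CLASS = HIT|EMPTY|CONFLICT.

CLASS = CONFLICT

0: bank 5 row 5 — prev None → EMPTY
1: bank 6 row 1 — prev None → EMPTY
2: bank 6 row 4 — prev 1 → CONFLICT
3: bank 5 row 5 — prev 5 → HIT
4: bank 1 row 6 — prev None → EMPTY
5: bank 5 row 6 — prev 5 → CONFLICT
6: bank 6 row 1 — prev 4 → CONFLICT
7: bank 2 row 5 — prev None → EMPTY
8: bank 5 row 4 — prev 6 → CONFLICT
9: bank 1 row 8 — prev 6 → CONFLICT
10: bank 3 row 1 — prev None → EMPTY
11: bank 1 row 6 — prev 8 → CONFLICT
12: bank 2 row 1 — prev 5 → CONFLICT
13: bank 6 row 7 — prev 1 → CONFLICT
14: bank 0 row 2 — prev None → EMPTY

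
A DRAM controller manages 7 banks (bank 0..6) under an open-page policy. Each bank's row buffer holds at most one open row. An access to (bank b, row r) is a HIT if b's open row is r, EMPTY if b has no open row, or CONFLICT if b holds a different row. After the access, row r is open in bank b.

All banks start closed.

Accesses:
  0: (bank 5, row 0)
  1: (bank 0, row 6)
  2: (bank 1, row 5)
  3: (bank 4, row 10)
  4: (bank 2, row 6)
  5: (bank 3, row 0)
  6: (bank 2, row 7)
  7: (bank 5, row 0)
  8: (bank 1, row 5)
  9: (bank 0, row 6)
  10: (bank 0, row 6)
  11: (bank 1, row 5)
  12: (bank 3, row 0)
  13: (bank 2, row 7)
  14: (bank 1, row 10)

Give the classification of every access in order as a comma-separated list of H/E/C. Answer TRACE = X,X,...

#0 (5,0) E
#1 (0,6) E
#2 (1,5) E
#3 (4,10) E
#4 (2,6) E
#5 (3,0) E
#6 (2,7) C  (was 6)
#7 (5,0) H  (was 0)
#8 (1,5) H  (was 5)
#9 (0,6) H  (was 6)
#10 (0,6) H  (was 6)
#11 (1,5) H  (was 5)
#12 (3,0) H  (was 0)
#13 (2,7) H  (was 7)
#14 (1,10) C  (was 5)

TRACE = E,E,E,E,E,E,C,H,H,H,H,H,H,H,C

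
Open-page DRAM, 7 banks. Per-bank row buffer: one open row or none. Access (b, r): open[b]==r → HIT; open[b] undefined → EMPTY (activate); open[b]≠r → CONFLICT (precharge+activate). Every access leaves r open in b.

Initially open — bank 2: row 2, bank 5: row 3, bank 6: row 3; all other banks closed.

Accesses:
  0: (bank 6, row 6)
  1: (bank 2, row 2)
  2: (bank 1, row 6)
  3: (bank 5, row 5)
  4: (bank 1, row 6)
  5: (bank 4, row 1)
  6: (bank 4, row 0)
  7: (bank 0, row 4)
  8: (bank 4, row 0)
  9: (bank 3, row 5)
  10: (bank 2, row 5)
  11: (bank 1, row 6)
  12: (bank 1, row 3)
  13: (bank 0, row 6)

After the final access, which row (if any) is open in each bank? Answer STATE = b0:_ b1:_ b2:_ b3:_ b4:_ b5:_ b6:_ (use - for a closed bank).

step 0: bank6 3->6 [CONFLICT]
step 1: bank2 2->2 [HIT]
step 2: bank1 None->6 [EMPTY]
step 3: bank5 3->5 [CONFLICT]
step 4: bank1 6->6 [HIT]
step 5: bank4 None->1 [EMPTY]
step 6: bank4 1->0 [CONFLICT]
step 7: bank0 None->4 [EMPTY]
step 8: bank4 0->0 [HIT]
step 9: bank3 None->5 [EMPTY]
step 10: bank2 2->5 [CONFLICT]
step 11: bank1 6->6 [HIT]
step 12: bank1 6->3 [CONFLICT]
step 13: bank0 4->6 [CONFLICT]

STATE = b0:6 b1:3 b2:5 b3:5 b4:0 b5:5 b6:6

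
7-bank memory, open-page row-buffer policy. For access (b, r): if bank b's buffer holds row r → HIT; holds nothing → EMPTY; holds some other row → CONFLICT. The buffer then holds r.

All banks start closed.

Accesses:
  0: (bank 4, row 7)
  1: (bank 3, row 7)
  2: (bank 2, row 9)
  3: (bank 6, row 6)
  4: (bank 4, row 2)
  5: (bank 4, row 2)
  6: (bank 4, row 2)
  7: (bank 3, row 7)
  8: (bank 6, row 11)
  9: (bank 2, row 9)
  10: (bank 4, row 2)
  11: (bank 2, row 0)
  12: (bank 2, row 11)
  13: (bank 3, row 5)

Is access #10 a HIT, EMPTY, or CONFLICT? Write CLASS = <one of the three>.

CLASS = HIT

step 0: bank4 None->7 [EMPTY]
step 1: bank3 None->7 [EMPTY]
step 2: bank2 None->9 [EMPTY]
step 3: bank6 None->6 [EMPTY]
step 4: bank4 7->2 [CONFLICT]
step 5: bank4 2->2 [HIT]
step 6: bank4 2->2 [HIT]
step 7: bank3 7->7 [HIT]
step 8: bank6 6->11 [CONFLICT]
step 9: bank2 9->9 [HIT]
step 10: bank4 2->2 [HIT]
step 11: bank2 9->0 [CONFLICT]
step 12: bank2 0->11 [CONFLICT]
step 13: bank3 7->5 [CONFLICT]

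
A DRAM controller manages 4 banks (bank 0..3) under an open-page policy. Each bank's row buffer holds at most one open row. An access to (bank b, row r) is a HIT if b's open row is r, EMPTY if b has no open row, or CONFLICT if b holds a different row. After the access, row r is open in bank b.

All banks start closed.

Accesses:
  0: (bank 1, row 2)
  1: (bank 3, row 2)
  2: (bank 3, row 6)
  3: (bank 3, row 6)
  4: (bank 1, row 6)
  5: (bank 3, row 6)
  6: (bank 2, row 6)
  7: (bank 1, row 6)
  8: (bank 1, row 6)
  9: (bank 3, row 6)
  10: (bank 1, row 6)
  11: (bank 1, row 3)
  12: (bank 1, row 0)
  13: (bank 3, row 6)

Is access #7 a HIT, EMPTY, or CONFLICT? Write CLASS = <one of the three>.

CLASS = HIT

step 0: bank1 None->2 [EMPTY]
step 1: bank3 None->2 [EMPTY]
step 2: bank3 2->6 [CONFLICT]
step 3: bank3 6->6 [HIT]
step 4: bank1 2->6 [CONFLICT]
step 5: bank3 6->6 [HIT]
step 6: bank2 None->6 [EMPTY]
step 7: bank1 6->6 [HIT]
step 8: bank1 6->6 [HIT]
step 9: bank3 6->6 [HIT]
step 10: bank1 6->6 [HIT]
step 11: bank1 6->3 [CONFLICT]
step 12: bank1 3->0 [CONFLICT]
step 13: bank3 6->6 [HIT]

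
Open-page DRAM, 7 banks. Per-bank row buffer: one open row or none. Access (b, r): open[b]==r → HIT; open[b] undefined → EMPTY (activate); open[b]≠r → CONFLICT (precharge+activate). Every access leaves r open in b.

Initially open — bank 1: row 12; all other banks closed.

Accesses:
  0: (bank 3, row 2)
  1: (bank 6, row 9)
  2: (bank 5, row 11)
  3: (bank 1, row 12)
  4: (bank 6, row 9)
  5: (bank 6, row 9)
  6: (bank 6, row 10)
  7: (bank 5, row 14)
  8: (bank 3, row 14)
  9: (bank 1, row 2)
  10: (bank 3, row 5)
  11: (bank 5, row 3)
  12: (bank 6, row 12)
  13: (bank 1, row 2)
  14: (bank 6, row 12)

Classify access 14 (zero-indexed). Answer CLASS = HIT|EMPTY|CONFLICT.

CLASS = HIT

  [0] b3 r2: no row ⇒ E
  [1] b6 r9: no row ⇒ E
  [2] b5 r11: no row ⇒ E
  [3] b1 r12: had r12 ⇒ H
  [4] b6 r9: had r9 ⇒ H
  [5] b6 r9: had r9 ⇒ H
  [6] b6 r10: had r9 ⇒ C
  [7] b5 r14: had r11 ⇒ C
  [8] b3 r14: had r2 ⇒ C
  [9] b1 r2: had r12 ⇒ C
  [10] b3 r5: had r14 ⇒ C
  [11] b5 r3: had r14 ⇒ C
  [12] b6 r12: had r10 ⇒ C
  [13] b1 r2: had r2 ⇒ H
  [14] b6 r12: had r12 ⇒ H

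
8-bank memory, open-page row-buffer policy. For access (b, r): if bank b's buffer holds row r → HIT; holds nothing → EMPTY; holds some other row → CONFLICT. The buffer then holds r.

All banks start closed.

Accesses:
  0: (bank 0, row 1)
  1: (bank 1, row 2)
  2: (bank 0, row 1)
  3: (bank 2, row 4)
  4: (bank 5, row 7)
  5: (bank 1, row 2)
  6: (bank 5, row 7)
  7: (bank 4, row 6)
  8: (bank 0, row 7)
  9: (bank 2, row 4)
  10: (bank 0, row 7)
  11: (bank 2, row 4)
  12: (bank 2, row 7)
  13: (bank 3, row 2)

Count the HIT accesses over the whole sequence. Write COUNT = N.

COUNT = 6

  [0] b0 r1: no row ⇒ E
  [1] b1 r2: no row ⇒ E
  [2] b0 r1: had r1 ⇒ H
  [3] b2 r4: no row ⇒ E
  [4] b5 r7: no row ⇒ E
  [5] b1 r2: had r2 ⇒ H
  [6] b5 r7: had r7 ⇒ H
  [7] b4 r6: no row ⇒ E
  [8] b0 r7: had r1 ⇒ C
  [9] b2 r4: had r4 ⇒ H
  [10] b0 r7: had r7 ⇒ H
  [11] b2 r4: had r4 ⇒ H
  [12] b2 r7: had r4 ⇒ C
  [13] b3 r2: no row ⇒ E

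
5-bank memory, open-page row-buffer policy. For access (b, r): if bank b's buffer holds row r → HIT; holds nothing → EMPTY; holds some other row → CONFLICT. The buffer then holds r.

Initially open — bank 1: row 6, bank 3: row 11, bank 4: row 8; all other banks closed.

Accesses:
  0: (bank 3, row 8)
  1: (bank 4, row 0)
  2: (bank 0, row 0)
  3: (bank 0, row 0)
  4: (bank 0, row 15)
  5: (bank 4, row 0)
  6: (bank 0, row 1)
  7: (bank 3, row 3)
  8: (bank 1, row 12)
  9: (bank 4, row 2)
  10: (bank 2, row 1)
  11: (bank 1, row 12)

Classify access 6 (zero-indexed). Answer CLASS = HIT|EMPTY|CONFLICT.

  [0] b3 r8: had r11 ⇒ C
  [1] b4 r0: had r8 ⇒ C
  [2] b0 r0: no row ⇒ E
  [3] b0 r0: had r0 ⇒ H
  [4] b0 r15: had r0 ⇒ C
  [5] b4 r0: had r0 ⇒ H
  [6] b0 r1: had r15 ⇒ C
  [7] b3 r3: had r8 ⇒ C
  [8] b1 r12: had r6 ⇒ C
  [9] b4 r2: had r0 ⇒ C
  [10] b2 r1: no row ⇒ E
  [11] b1 r12: had r12 ⇒ H

CLASS = CONFLICT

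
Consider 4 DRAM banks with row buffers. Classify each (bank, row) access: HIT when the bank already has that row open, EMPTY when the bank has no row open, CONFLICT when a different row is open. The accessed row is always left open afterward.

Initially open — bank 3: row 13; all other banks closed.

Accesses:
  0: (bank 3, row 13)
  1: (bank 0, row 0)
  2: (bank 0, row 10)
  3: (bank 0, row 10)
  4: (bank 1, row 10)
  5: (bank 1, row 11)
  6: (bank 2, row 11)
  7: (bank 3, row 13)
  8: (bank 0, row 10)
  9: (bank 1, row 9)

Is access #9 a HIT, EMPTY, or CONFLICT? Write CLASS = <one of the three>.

CLASS = CONFLICT

0: bank 3 row 13 — prev 13 → HIT
1: bank 0 row 0 — prev None → EMPTY
2: bank 0 row 10 — prev 0 → CONFLICT
3: bank 0 row 10 — prev 10 → HIT
4: bank 1 row 10 — prev None → EMPTY
5: bank 1 row 11 — prev 10 → CONFLICT
6: bank 2 row 11 — prev None → EMPTY
7: bank 3 row 13 — prev 13 → HIT
8: bank 0 row 10 — prev 10 → HIT
9: bank 1 row 9 — prev 11 → CONFLICT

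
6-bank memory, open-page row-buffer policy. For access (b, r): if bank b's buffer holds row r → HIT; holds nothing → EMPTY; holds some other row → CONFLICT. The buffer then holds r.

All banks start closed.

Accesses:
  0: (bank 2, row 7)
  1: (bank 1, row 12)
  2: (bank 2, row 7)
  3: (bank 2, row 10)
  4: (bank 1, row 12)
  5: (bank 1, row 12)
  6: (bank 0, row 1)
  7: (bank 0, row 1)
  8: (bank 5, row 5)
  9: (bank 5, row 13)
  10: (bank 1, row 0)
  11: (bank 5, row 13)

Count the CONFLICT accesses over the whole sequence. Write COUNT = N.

COUNT = 3

  [0] b2 r7: no row ⇒ E
  [1] b1 r12: no row ⇒ E
  [2] b2 r7: had r7 ⇒ H
  [3] b2 r10: had r7 ⇒ C
  [4] b1 r12: had r12 ⇒ H
  [5] b1 r12: had r12 ⇒ H
  [6] b0 r1: no row ⇒ E
  [7] b0 r1: had r1 ⇒ H
  [8] b5 r5: no row ⇒ E
  [9] b5 r13: had r5 ⇒ C
  [10] b1 r0: had r12 ⇒ C
  [11] b5 r13: had r13 ⇒ H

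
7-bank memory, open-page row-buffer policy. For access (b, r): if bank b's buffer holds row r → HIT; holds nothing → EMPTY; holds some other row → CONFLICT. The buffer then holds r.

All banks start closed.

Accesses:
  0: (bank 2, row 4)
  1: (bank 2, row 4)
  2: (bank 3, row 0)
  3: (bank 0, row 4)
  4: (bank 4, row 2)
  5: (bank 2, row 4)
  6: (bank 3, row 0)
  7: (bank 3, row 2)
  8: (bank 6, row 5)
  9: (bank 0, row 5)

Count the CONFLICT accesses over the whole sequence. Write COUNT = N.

0: bank 2 row 4 — prev None → EMPTY
1: bank 2 row 4 — prev 4 → HIT
2: bank 3 row 0 — prev None → EMPTY
3: bank 0 row 4 — prev None → EMPTY
4: bank 4 row 2 — prev None → EMPTY
5: bank 2 row 4 — prev 4 → HIT
6: bank 3 row 0 — prev 0 → HIT
7: bank 3 row 2 — prev 0 → CONFLICT
8: bank 6 row 5 — prev None → EMPTY
9: bank 0 row 5 — prev 4 → CONFLICT

COUNT = 2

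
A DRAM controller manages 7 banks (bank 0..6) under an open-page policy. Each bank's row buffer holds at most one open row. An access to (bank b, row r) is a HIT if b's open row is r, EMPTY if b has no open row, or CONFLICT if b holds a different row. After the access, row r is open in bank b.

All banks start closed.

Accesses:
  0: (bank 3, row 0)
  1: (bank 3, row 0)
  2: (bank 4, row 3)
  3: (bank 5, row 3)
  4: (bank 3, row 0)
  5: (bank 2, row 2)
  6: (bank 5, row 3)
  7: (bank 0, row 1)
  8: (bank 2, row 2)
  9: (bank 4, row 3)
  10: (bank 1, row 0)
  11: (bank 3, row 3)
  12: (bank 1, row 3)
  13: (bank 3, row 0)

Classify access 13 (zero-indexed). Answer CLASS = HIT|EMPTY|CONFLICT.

CLASS = CONFLICT

0: bank 3 row 0 — prev None → EMPTY
1: bank 3 row 0 — prev 0 → HIT
2: bank 4 row 3 — prev None → EMPTY
3: bank 5 row 3 — prev None → EMPTY
4: bank 3 row 0 — prev 0 → HIT
5: bank 2 row 2 — prev None → EMPTY
6: bank 5 row 3 — prev 3 → HIT
7: bank 0 row 1 — prev None → EMPTY
8: bank 2 row 2 — prev 2 → HIT
9: bank 4 row 3 — prev 3 → HIT
10: bank 1 row 0 — prev None → EMPTY
11: bank 3 row 3 — prev 0 → CONFLICT
12: bank 1 row 3 — prev 0 → CONFLICT
13: bank 3 row 0 — prev 3 → CONFLICT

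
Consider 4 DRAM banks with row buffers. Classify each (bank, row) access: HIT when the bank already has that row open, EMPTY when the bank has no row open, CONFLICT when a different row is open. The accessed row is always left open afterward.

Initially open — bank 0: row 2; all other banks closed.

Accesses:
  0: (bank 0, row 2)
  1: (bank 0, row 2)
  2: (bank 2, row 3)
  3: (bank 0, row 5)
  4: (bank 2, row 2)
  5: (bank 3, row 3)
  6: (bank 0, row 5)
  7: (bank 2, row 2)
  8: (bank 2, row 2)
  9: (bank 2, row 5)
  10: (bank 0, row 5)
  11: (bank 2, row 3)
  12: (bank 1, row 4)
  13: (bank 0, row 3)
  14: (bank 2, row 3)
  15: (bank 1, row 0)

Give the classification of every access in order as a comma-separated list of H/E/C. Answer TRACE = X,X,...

TRACE = H,H,E,C,C,E,H,H,H,C,H,C,E,C,H,C

  [0] b0 r2: had r2 ⇒ H
  [1] b0 r2: had r2 ⇒ H
  [2] b2 r3: no row ⇒ E
  [3] b0 r5: had r2 ⇒ C
  [4] b2 r2: had r3 ⇒ C
  [5] b3 r3: no row ⇒ E
  [6] b0 r5: had r5 ⇒ H
  [7] b2 r2: had r2 ⇒ H
  [8] b2 r2: had r2 ⇒ H
  [9] b2 r5: had r2 ⇒ C
  [10] b0 r5: had r5 ⇒ H
  [11] b2 r3: had r5 ⇒ C
  [12] b1 r4: no row ⇒ E
  [13] b0 r3: had r5 ⇒ C
  [14] b2 r3: had r3 ⇒ H
  [15] b1 r0: had r4 ⇒ C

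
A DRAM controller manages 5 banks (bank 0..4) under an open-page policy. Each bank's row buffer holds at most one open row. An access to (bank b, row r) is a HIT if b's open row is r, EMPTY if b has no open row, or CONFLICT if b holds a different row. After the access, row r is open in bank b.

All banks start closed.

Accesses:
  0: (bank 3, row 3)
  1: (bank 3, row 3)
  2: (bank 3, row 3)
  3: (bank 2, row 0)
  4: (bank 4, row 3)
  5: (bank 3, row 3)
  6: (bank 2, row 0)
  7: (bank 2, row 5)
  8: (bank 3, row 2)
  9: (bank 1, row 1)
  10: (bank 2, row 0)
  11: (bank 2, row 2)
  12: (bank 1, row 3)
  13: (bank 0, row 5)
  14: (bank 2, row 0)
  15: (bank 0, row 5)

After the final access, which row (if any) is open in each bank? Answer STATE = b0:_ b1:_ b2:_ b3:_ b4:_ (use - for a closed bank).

STATE = b0:5 b1:3 b2:0 b3:2 b4:3

#0 (3,3) E
#1 (3,3) H  (was 3)
#2 (3,3) H  (was 3)
#3 (2,0) E
#4 (4,3) E
#5 (3,3) H  (was 3)
#6 (2,0) H  (was 0)
#7 (2,5) C  (was 0)
#8 (3,2) C  (was 3)
#9 (1,1) E
#10 (2,0) C  (was 5)
#11 (2,2) C  (was 0)
#12 (1,3) C  (was 1)
#13 (0,5) E
#14 (2,0) C  (was 2)
#15 (0,5) H  (was 5)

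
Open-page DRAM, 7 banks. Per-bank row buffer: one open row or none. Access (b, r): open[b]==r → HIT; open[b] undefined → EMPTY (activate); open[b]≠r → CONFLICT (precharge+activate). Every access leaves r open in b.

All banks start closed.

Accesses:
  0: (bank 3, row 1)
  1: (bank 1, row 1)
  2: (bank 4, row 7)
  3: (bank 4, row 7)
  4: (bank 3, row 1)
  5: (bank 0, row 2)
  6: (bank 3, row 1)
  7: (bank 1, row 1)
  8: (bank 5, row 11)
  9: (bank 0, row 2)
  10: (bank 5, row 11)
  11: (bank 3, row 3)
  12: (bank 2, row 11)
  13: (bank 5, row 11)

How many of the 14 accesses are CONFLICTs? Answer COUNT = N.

COUNT = 1

#0 (3,1) E
#1 (1,1) E
#2 (4,7) E
#3 (4,7) H  (was 7)
#4 (3,1) H  (was 1)
#5 (0,2) E
#6 (3,1) H  (was 1)
#7 (1,1) H  (was 1)
#8 (5,11) E
#9 (0,2) H  (was 2)
#10 (5,11) H  (was 11)
#11 (3,3) C  (was 1)
#12 (2,11) E
#13 (5,11) H  (was 11)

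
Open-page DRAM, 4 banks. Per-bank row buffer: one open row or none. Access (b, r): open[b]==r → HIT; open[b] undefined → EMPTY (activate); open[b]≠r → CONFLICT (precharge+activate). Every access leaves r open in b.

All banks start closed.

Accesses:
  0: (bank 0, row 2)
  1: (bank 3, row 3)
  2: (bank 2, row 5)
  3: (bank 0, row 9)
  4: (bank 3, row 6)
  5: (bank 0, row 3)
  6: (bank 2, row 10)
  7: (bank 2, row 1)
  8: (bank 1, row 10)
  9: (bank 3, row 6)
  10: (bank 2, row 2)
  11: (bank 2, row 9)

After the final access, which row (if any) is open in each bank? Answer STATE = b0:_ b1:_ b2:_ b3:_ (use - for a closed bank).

  [0] b0 r2: no row ⇒ E
  [1] b3 r3: no row ⇒ E
  [2] b2 r5: no row ⇒ E
  [3] b0 r9: had r2 ⇒ C
  [4] b3 r6: had r3 ⇒ C
  [5] b0 r3: had r9 ⇒ C
  [6] b2 r10: had r5 ⇒ C
  [7] b2 r1: had r10 ⇒ C
  [8] b1 r10: no row ⇒ E
  [9] b3 r6: had r6 ⇒ H
  [10] b2 r2: had r1 ⇒ C
  [11] b2 r9: had r2 ⇒ C

STATE = b0:3 b1:10 b2:9 b3:6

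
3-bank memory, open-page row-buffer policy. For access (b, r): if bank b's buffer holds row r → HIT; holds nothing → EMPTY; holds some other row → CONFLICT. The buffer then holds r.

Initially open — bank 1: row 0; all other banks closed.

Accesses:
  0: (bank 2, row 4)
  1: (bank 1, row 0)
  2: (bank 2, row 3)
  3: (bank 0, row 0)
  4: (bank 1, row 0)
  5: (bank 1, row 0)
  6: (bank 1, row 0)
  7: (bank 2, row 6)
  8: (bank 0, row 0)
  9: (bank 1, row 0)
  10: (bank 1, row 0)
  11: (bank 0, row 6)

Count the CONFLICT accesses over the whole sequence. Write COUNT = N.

COUNT = 3

step 0: bank2 None->4 [EMPTY]
step 1: bank1 0->0 [HIT]
step 2: bank2 4->3 [CONFLICT]
step 3: bank0 None->0 [EMPTY]
step 4: bank1 0->0 [HIT]
step 5: bank1 0->0 [HIT]
step 6: bank1 0->0 [HIT]
step 7: bank2 3->6 [CONFLICT]
step 8: bank0 0->0 [HIT]
step 9: bank1 0->0 [HIT]
step 10: bank1 0->0 [HIT]
step 11: bank0 0->6 [CONFLICT]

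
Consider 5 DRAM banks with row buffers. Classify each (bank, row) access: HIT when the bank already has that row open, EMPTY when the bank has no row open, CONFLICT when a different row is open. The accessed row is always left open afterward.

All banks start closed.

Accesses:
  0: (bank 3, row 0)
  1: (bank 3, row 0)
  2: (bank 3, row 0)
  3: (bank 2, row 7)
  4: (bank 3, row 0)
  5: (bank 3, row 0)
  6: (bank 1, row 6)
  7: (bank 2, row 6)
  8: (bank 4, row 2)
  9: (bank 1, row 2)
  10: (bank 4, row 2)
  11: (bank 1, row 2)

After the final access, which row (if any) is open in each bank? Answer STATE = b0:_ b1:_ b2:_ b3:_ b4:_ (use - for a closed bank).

STATE = b0:- b1:2 b2:6 b3:0 b4:2

0: bank 3 row 0 — prev None → EMPTY
1: bank 3 row 0 — prev 0 → HIT
2: bank 3 row 0 — prev 0 → HIT
3: bank 2 row 7 — prev None → EMPTY
4: bank 3 row 0 — prev 0 → HIT
5: bank 3 row 0 — prev 0 → HIT
6: bank 1 row 6 — prev None → EMPTY
7: bank 2 row 6 — prev 7 → CONFLICT
8: bank 4 row 2 — prev None → EMPTY
9: bank 1 row 2 — prev 6 → CONFLICT
10: bank 4 row 2 — prev 2 → HIT
11: bank 1 row 2 — prev 2 → HIT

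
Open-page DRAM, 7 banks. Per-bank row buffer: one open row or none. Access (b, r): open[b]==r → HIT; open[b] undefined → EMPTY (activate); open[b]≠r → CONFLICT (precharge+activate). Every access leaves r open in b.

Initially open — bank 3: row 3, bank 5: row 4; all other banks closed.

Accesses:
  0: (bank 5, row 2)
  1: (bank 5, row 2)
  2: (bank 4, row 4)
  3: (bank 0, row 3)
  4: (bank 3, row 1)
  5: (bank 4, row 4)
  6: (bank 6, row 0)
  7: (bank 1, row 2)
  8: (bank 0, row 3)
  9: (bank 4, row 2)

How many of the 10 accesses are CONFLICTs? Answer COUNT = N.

0: bank 5 row 2 — prev 4 → CONFLICT
1: bank 5 row 2 — prev 2 → HIT
2: bank 4 row 4 — prev None → EMPTY
3: bank 0 row 3 — prev None → EMPTY
4: bank 3 row 1 — prev 3 → CONFLICT
5: bank 4 row 4 — prev 4 → HIT
6: bank 6 row 0 — prev None → EMPTY
7: bank 1 row 2 — prev None → EMPTY
8: bank 0 row 3 — prev 3 → HIT
9: bank 4 row 2 — prev 4 → CONFLICT

COUNT = 3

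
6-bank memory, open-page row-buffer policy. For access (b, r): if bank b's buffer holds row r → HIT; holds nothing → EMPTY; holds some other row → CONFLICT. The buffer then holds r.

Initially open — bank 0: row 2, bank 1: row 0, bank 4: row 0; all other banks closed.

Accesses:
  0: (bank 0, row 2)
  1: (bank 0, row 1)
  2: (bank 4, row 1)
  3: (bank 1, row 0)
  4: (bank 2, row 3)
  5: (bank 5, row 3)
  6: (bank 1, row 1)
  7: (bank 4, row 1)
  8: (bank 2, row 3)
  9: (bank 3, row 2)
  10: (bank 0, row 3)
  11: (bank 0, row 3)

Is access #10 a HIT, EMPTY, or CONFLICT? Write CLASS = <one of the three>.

CLASS = CONFLICT

step 0: bank0 2->2 [HIT]
step 1: bank0 2->1 [CONFLICT]
step 2: bank4 0->1 [CONFLICT]
step 3: bank1 0->0 [HIT]
step 4: bank2 None->3 [EMPTY]
step 5: bank5 None->3 [EMPTY]
step 6: bank1 0->1 [CONFLICT]
step 7: bank4 1->1 [HIT]
step 8: bank2 3->3 [HIT]
step 9: bank3 None->2 [EMPTY]
step 10: bank0 1->3 [CONFLICT]
step 11: bank0 3->3 [HIT]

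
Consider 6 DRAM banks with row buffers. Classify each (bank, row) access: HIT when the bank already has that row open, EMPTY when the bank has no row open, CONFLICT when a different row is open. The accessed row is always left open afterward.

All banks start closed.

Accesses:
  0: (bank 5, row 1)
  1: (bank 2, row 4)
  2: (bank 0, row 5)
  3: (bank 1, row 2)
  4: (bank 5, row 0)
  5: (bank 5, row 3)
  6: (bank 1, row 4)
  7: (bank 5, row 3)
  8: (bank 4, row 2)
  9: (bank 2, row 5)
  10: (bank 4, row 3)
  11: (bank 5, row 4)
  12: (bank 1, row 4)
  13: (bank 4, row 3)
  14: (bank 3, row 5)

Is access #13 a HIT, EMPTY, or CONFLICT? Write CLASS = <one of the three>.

CLASS = HIT

  [0] b5 r1: no row ⇒ E
  [1] b2 r4: no row ⇒ E
  [2] b0 r5: no row ⇒ E
  [3] b1 r2: no row ⇒ E
  [4] b5 r0: had r1 ⇒ C
  [5] b5 r3: had r0 ⇒ C
  [6] b1 r4: had r2 ⇒ C
  [7] b5 r3: had r3 ⇒ H
  [8] b4 r2: no row ⇒ E
  [9] b2 r5: had r4 ⇒ C
  [10] b4 r3: had r2 ⇒ C
  [11] b5 r4: had r3 ⇒ C
  [12] b1 r4: had r4 ⇒ H
  [13] b4 r3: had r3 ⇒ H
  [14] b3 r5: no row ⇒ E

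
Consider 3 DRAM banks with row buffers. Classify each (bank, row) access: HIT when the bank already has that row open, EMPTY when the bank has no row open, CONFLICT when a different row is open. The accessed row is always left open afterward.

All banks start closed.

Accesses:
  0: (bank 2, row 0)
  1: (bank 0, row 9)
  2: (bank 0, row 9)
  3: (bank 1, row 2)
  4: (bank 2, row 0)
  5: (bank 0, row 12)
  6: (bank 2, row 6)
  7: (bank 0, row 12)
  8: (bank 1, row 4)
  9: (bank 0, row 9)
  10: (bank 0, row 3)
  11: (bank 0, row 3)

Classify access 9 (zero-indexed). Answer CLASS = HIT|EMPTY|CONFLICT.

CLASS = CONFLICT

#0 (2,0) E
#1 (0,9) E
#2 (0,9) H  (was 9)
#3 (1,2) E
#4 (2,0) H  (was 0)
#5 (0,12) C  (was 9)
#6 (2,6) C  (was 0)
#7 (0,12) H  (was 12)
#8 (1,4) C  (was 2)
#9 (0,9) C  (was 12)
#10 (0,3) C  (was 9)
#11 (0,3) H  (was 3)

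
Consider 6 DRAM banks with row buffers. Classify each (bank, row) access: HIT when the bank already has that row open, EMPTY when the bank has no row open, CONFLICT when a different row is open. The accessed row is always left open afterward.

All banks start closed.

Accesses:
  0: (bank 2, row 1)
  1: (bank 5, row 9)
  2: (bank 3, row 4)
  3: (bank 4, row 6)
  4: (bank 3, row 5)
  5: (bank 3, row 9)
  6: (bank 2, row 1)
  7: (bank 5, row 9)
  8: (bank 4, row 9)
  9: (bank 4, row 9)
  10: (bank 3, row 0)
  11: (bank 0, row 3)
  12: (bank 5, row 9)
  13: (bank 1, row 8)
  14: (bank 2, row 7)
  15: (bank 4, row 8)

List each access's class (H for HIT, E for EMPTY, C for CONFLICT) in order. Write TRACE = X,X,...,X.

0: bank 2 row 1 — prev None → EMPTY
1: bank 5 row 9 — prev None → EMPTY
2: bank 3 row 4 — prev None → EMPTY
3: bank 4 row 6 — prev None → EMPTY
4: bank 3 row 5 — prev 4 → CONFLICT
5: bank 3 row 9 — prev 5 → CONFLICT
6: bank 2 row 1 — prev 1 → HIT
7: bank 5 row 9 — prev 9 → HIT
8: bank 4 row 9 — prev 6 → CONFLICT
9: bank 4 row 9 — prev 9 → HIT
10: bank 3 row 0 — prev 9 → CONFLICT
11: bank 0 row 3 — prev None → EMPTY
12: bank 5 row 9 — prev 9 → HIT
13: bank 1 row 8 — prev None → EMPTY
14: bank 2 row 7 — prev 1 → CONFLICT
15: bank 4 row 8 — prev 9 → CONFLICT

TRACE = E,E,E,E,C,C,H,H,C,H,C,E,H,E,C,C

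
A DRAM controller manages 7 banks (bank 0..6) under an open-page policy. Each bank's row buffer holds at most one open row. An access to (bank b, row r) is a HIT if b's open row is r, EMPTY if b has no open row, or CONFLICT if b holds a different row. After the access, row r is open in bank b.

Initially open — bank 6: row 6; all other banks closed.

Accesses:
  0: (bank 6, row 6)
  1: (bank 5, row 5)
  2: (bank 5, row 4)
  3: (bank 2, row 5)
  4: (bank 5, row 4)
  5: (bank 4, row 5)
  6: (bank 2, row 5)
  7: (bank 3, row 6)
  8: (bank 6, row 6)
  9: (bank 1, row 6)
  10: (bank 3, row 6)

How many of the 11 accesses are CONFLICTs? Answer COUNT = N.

COUNT = 1

0: bank 6 row 6 — prev 6 → HIT
1: bank 5 row 5 — prev None → EMPTY
2: bank 5 row 4 — prev 5 → CONFLICT
3: bank 2 row 5 — prev None → EMPTY
4: bank 5 row 4 — prev 4 → HIT
5: bank 4 row 5 — prev None → EMPTY
6: bank 2 row 5 — prev 5 → HIT
7: bank 3 row 6 — prev None → EMPTY
8: bank 6 row 6 — prev 6 → HIT
9: bank 1 row 6 — prev None → EMPTY
10: bank 3 row 6 — prev 6 → HIT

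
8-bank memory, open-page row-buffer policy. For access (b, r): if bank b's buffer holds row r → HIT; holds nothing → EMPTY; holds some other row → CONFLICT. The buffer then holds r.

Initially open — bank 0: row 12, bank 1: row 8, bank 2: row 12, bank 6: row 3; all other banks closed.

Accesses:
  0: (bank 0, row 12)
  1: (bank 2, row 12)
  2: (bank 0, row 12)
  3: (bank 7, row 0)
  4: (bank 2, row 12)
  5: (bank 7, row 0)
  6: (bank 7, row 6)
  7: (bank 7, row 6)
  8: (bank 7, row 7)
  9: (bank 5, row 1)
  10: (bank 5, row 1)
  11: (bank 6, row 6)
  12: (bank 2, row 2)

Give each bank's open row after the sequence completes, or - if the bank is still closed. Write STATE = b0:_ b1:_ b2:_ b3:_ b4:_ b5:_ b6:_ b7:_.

step 0: bank0 12->12 [HIT]
step 1: bank2 12->12 [HIT]
step 2: bank0 12->12 [HIT]
step 3: bank7 None->0 [EMPTY]
step 4: bank2 12->12 [HIT]
step 5: bank7 0->0 [HIT]
step 6: bank7 0->6 [CONFLICT]
step 7: bank7 6->6 [HIT]
step 8: bank7 6->7 [CONFLICT]
step 9: bank5 None->1 [EMPTY]
step 10: bank5 1->1 [HIT]
step 11: bank6 3->6 [CONFLICT]
step 12: bank2 12->2 [CONFLICT]

STATE = b0:12 b1:8 b2:2 b3:- b4:- b5:1 b6:6 b7:7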